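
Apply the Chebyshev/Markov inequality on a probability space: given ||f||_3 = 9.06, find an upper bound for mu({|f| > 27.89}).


Chebyshev/Markov inequality: mu(|f| > eps) <= (||f||_p / eps)^p
Step 1: ||f||_3 / eps = 9.06 / 27.89 = 0.324848
Step 2: Raise to power p = 3:
  (0.324848)^3 = 0.03428
Step 3: Therefore mu(|f| > 27.89) <= 0.03428


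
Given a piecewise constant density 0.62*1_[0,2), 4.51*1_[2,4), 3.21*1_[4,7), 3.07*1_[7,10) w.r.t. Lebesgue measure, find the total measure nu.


Integrate each piece of the Radon-Nikodym derivative:
Step 1: integral_0^2 0.62 dx = 0.62*(2-0) = 0.62*2 = 1.24
Step 2: integral_2^4 4.51 dx = 4.51*(4-2) = 4.51*2 = 9.02
Step 3: integral_4^7 3.21 dx = 3.21*(7-4) = 3.21*3 = 9.63
Step 4: integral_7^10 3.07 dx = 3.07*(10-7) = 3.07*3 = 9.21
Total: 1.24 + 9.02 + 9.63 + 9.21 = 29.1


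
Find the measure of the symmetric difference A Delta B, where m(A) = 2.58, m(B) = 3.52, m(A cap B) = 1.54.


m(A Delta B) = m(A) + m(B) - 2*m(A n B)
= 2.58 + 3.52 - 2*1.54
= 2.58 + 3.52 - 3.08
= 3.02


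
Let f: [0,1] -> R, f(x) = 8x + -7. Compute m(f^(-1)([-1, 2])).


f^(-1)([-1, 2]) = {x : -1 <= 8x + -7 <= 2}
Solving: (-1 - -7)/8 <= x <= (2 - -7)/8
= [0.75, 1.125]
Intersecting with [0,1]: [0.75, 1]
Measure = 1 - 0.75 = 0.25


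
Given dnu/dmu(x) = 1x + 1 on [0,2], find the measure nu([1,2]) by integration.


nu(A) = integral_A (dnu/dmu) dmu = integral_1^2 (1x + 1) dx
Step 1: Antiderivative F(x) = (1/2)x^2 + 1x
Step 2: F(2) = (1/2)*2^2 + 1*2 = 2 + 2 = 4
Step 3: F(1) = (1/2)*1^2 + 1*1 = 0.5 + 1 = 1.5
Step 4: nu([1,2]) = F(2) - F(1) = 4 - 1.5 = 2.5


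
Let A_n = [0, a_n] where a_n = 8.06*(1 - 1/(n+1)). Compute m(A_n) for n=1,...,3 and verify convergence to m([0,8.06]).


By continuity of measure from below: if A_n increases to A, then m(A_n) -> m(A).
Here A = [0, 8.06], so m(A) = 8.06
Step 1: a_1 = 8.06*(1 - 1/2) = 4.03, m(A_1) = 4.03
Step 2: a_2 = 8.06*(1 - 1/3) = 5.3733, m(A_2) = 5.3733
Step 3: a_3 = 8.06*(1 - 1/4) = 6.045, m(A_3) = 6.045
Limit: m(A_n) -> m([0,8.06]) = 8.06


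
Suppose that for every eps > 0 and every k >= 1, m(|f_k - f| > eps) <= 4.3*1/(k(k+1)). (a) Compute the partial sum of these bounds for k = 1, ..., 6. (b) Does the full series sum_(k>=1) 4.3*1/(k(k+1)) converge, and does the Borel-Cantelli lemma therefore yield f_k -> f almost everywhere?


Step 1: List the terms 4.3*1/(k(k+1)) for k = 1 to 6:
  k=1: 2.15
  k=2: 0.716667
  k=3: 0.358333
  k=4: 0.215
  k=5: 0.143333
  k=6: 0.102381
Step 2: Partial sum = 2.15 + 0.716667 + 0.358333 + 0.215 + 0.143333 + 0.102381
     = 3.685714
Step 3: The full series sum_(k>=1) 4.3*1/(k(k+1)) converges (telescoping series sum 1/(k(k+1)) = 1; a constant multiple of a convergent series converges).
Step 4: Fix eps > 0. Since sum_k m(|f_k - f| > eps) < infinity, the Borel-Cantelli lemma gives
        m(limsup_k {|f_k - f| > eps}) = 0, i.e. for a.e. x, |f_k(x) - f(x)| <= eps for all large k.
        Applying this with eps = 1/j for j = 1, 2, ... and intersecting the countably many full-measure sets,
        for a.e. x we get limsup_k |f_k(x) - f(x)| <= 1/j for every j, hence f_k -> f almost everywhere.
Conclusion: series converges; Borel-Cantelli yields f_k -> f a.e.


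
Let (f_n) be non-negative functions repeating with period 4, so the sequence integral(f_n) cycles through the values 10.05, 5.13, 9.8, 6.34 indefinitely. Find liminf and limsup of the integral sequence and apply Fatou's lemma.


The sequence (integral(f_n)) is periodic with period 4, repeating the values 10.05, 5.13, 9.8, 6.34 indefinitely.
Step 1: For a periodic sequence, every tail (a_m, a_(m+1), ...) contains all 4 period values infinitely often.
Step 2: Hence inf of every tail = min of the period values = min(10.05, 5.13, 9.8, 6.34) = 5.13.
        liminf_n integral(f_n) = sup over m of (inf of tail from m) = 5.13.
Step 3: Similarly sup of every tail = max of the period values = 10.05.
        limsup_n integral(f_n) = 10.05.
Step 4: Fatou's lemma: integral(liminf_n f_n) <= liminf_n integral(f_n) = 5.13.
        So the integral of the pointwise liminf is at most 5.13.


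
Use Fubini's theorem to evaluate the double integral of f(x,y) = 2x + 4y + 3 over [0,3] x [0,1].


By Fubini, integrate in x first, then y.
Step 1: Fix y, integrate over x in [0,3]:
  integral(2x + 4y + 3, x=0..3)
  = 2*(3^2 - 0^2)/2 + (4y + 3)*(3 - 0)
  = 9 + (4y + 3)*3
  = 9 + 12y + 9
  = 18 + 12y
Step 2: Integrate over y in [0,1]:
  integral(18 + 12y, y=0..1)
  = 18*1 + 12*(1^2 - 0^2)/2
  = 18 + 6
  = 24


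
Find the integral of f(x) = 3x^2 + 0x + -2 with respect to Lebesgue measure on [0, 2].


The Lebesgue integral of a Riemann-integrable function agrees with the Riemann integral.
Antiderivative F(x) = (3/3)x^3 + (0/2)x^2 + -2x
F(2) = (3/3)*2^3 + (0/2)*2^2 + -2*2
     = (3/3)*8 + (0/2)*4 + -2*2
     = 8 + 0.0 + -4
     = 4
F(0) = 0.0
Integral = F(2) - F(0) = 4 - 0.0 = 4


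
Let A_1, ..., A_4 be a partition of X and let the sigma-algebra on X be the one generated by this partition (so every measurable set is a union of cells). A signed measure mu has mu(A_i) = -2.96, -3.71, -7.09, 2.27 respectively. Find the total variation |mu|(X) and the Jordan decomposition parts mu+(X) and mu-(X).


Step 1: Every measurable set is a union of atoms (the cells / points), so a Hahn decomposition is
  obtained by grouping atoms by sign: P = union of atoms with mu > 0, N = union of the remaining atoms.
  Atoms in P (indices): 4;  atoms in N (indices): 1, 2, 3
  Positive values: 2.27
  Negative values: -2.96, -3.71, -7.09
Step 2: mu+(X) = mu(P) = sum of positive atom values = 2.27
Step 3: mu-(X) = -mu(N) = sum of |negative atom values| = 13.76
Step 4: |mu|(X) = mu+(X) + mu-(X) = 2.27 + 13.76 = 16.03


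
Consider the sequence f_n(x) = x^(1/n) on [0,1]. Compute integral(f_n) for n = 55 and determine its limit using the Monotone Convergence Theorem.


At n = 55: f_55(x) = x^(1/55).
Step 1: integral(x^(1/55), 0, 1) = [x^(1/55+1) / (1/55+1)] from 0 to 1
     = 1 / (1/55 + 1) = 1 / ((55+1)/55) = 55/(55+1)
     = 55/56 = 0.982143
Step 2: As n -> infinity, f_n(x) = x^(1/n) -> 1 for x in (0,1], and f_n is increasing in n.
By MCT, lim_n integral(f_n) = integral(lim_n f_n) = integral(1, 0, 1) = 1.
Step 3: Verify convergence: 55/56 = 0.982143 -> 1


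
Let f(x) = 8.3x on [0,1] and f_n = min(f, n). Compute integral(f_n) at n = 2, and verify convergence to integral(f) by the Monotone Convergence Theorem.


f(x) = 8.3x on [0,1]; f_n(x) = min(8.3x, n). At n = 2:
Step 1: f(x) reaches 2 at x = 2/8.3 = 0.240964
Step 2: integral(f_2) = integral(8.3x, 0, 0.240964) + integral(2, 0.240964, 1)
       = 8.3*0.240964^2/2 + 2*(1 - 0.240964)
       = 0.240964 + 1.518072
       = 1.759036
Step 3: As n -> infinity, f_n increases to f, so by MCT integral(f_n) -> integral(f) = 8.3/2 = 4.15.
Convergence: integral(f_2) = 1.759036 -> 4.15 as n -> infinity


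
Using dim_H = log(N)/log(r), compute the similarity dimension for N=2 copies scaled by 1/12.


For a self-similar set with N copies scaled by 1/r:
dim_H = log(N)/log(r) = log(2)/log(12)
= 0.693147/2.484907
= 0.278943


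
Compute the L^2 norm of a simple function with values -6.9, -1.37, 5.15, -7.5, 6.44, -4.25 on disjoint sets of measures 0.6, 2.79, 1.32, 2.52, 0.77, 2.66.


Step 1: Compute |f_i|^2 for each value:
  |-6.9|^2 = 47.61
  |-1.37|^2 = 1.8769
  |5.15|^2 = 26.5225
  |-7.5|^2 = 56.25
  |6.44|^2 = 41.4736
  |-4.25|^2 = 18.0625
Step 2: Multiply by measures and sum:
  47.61 * 0.6 = 28.566
  1.8769 * 2.79 = 5.236551
  26.5225 * 1.32 = 35.0097
  56.25 * 2.52 = 141.75
  41.4736 * 0.77 = 31.934672
  18.0625 * 2.66 = 48.04625
Sum = 28.566 + 5.236551 + 35.0097 + 141.75 + 31.934672 + 48.04625 = 290.543173
Step 3: Take the p-th root:
||f||_2 = (290.543173)^(1/2) = 17.045327


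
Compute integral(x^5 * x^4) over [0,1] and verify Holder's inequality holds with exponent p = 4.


Step 1: Exact integral of f*g = integral(x^9, 0, 1) = 1/10
     = 0.1
Step 2: Holder bound with p=4, q=1.333333:
  ||f||_p = (integral x^20 dx)^(1/4) = (1/21)^(1/4) = 0.467138
  ||g||_q = (integral x^5.333333 dx)^(1/1.333333) = (1/6.333333)^(1/1.333333) = 0.250482
Step 3: Holder bound = ||f||_p * ||g||_q = 0.467138 * 0.250482 = 0.117009
Verification: 0.1 <= 0.117009 (Holder holds)


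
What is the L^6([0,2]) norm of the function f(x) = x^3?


Step 1: ||f||_6 = (integral_0^2 |x^3|^6 dx)^(1/6)
     = (integral_0^2 x^18 dx)^(1/6)
Step 2: integral_0^2 x^18 dx = [x^19/(19)] from 0 to 2 = 2^19/19
     = 524288/19 = 27594.105263
Step 3: ||f||_6 = (27594.105263)^(1/6) = 5.497131


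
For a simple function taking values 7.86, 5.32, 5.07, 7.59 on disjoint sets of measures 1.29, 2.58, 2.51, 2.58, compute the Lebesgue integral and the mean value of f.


Step 1: Integral = sum(value_i * measure_i)
= 7.86*1.29 + 5.32*2.58 + 5.07*2.51 + 7.59*2.58
= 10.1394 + 13.7256 + 12.7257 + 19.5822
= 56.1729
Step 2: Total measure of domain = 1.29 + 2.58 + 2.51 + 2.58 = 8.96
Step 3: Average value = 56.1729 / 8.96 = 6.269297


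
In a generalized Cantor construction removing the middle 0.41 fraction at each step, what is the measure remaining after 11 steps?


Step 1: At each step, fraction remaining = 1 - 0.41 = 0.59
Step 2: After 11 steps, measure = (0.59)^11
Result = 0.003016


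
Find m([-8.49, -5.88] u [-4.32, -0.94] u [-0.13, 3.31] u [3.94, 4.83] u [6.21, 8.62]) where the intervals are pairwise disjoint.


For pairwise disjoint intervals, m(union) = sum of lengths.
= (-5.88 - -8.49) + (-0.94 - -4.32) + (3.31 - -0.13) + (4.83 - 3.94) + (8.62 - 6.21)
= 2.61 + 3.38 + 3.44 + 0.89 + 2.41
= 12.73


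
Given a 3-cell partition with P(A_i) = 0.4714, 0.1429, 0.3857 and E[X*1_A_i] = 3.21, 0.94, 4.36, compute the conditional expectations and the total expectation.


For each cell A_i: E[X|A_i] = E[X*1_A_i] / P(A_i)
Step 1: E[X|A_1] = 3.21 / 0.4714 = 6.809504
Step 2: E[X|A_2] = 0.94 / 0.1429 = 6.578027
Step 3: E[X|A_3] = 4.36 / 0.3857 = 11.304122
Verification: E[X] = sum E[X*1_A_i] = 3.21 + 0.94 + 4.36 = 8.51


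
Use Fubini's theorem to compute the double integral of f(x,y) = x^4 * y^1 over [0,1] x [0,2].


By Fubini's theorem, the double integral factors as a product of single integrals:
Step 1: integral_0^1 x^4 dx = [x^5/5] from 0 to 1
     = 1^5/5 = 0.2
Step 2: integral_0^2 y^1 dy = [y^2/2] from 0 to 2
     = 2^2/2 = 2
Step 3: Double integral = 0.2 * 2 = 0.4


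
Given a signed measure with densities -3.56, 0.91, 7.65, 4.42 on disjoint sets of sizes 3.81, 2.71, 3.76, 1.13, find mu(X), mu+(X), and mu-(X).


Step 1: Compute signed measure on each set:
  Set 1: -3.56 * 3.81 = -13.5636
  Set 2: 0.91 * 2.71 = 2.4661
  Set 3: 7.65 * 3.76 = 28.764
  Set 4: 4.42 * 1.13 = 4.9946
Step 2: Total signed measure = (-13.5636) + (2.4661) + (28.764) + (4.9946)
     = 22.6611
Step 3: Positive part mu+(X) = sum of positive contributions = 36.2247
Step 4: Negative part mu-(X) = |sum of negative contributions| = 13.5636


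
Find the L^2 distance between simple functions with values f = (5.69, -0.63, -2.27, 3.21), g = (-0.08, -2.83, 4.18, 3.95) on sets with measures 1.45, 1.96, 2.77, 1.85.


Step 1: Compute differences f_i - g_i:
  5.69 - -0.08 = 5.77
  -0.63 - -2.83 = 2.2
  -2.27 - 4.18 = -6.45
  3.21 - 3.95 = -0.74
Step 2: Compute |diff|^2 * measure for each set:
  |5.77|^2 * 1.45 = 33.2929 * 1.45 = 48.274705
  |2.2|^2 * 1.96 = 4.84 * 1.96 = 9.4864
  |-6.45|^2 * 2.77 = 41.6025 * 2.77 = 115.238925
  |-0.74|^2 * 1.85 = 0.5476 * 1.85 = 1.01306
Step 3: Sum = 174.01309
Step 4: ||f-g||_2 = (174.01309)^(1/2) = 13.191402


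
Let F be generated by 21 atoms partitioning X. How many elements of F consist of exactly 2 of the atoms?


Each element of F is a union of some subset of the 21 atoms.
Elements that are unions of exactly 2 atoms correspond to 2-element subsets of the 21 atoms.
Count = C(21, 2) = 21! / (2! * 19!) = 210.


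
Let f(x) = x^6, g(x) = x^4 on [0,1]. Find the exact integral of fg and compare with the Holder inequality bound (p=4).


Step 1: Exact integral of f*g = integral(x^10, 0, 1) = 1/11
     = 0.090909
Step 2: Holder bound with p=4, q=1.333333:
  ||f||_p = (integral x^24 dx)^(1/4) = (1/25)^(1/4) = 0.447214
  ||g||_q = (integral x^5.333333 dx)^(1/1.333333) = (1/6.333333)^(1/1.333333) = 0.250482
Step 3: Holder bound = ||f||_p * ||g||_q = 0.447214 * 0.250482 = 0.112019
Verification: 0.090909 <= 0.112019 (Holder holds)


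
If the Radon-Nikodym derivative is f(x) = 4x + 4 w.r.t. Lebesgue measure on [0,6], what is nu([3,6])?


nu(A) = integral_A (dnu/dmu) dmu = integral_3^6 (4x + 4) dx
Step 1: Antiderivative F(x) = (4/2)x^2 + 4x
Step 2: F(6) = (4/2)*6^2 + 4*6 = 72 + 24 = 96
Step 3: F(3) = (4/2)*3^2 + 4*3 = 18 + 12 = 30
Step 4: nu([3,6]) = F(6) - F(3) = 96 - 30 = 66


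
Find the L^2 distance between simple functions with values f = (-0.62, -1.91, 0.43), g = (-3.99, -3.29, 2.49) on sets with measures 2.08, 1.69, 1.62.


Step 1: Compute differences f_i - g_i:
  -0.62 - -3.99 = 3.37
  -1.91 - -3.29 = 1.38
  0.43 - 2.49 = -2.06
Step 2: Compute |diff|^2 * measure for each set:
  |3.37|^2 * 2.08 = 11.3569 * 2.08 = 23.622352
  |1.38|^2 * 1.69 = 1.9044 * 1.69 = 3.218436
  |-2.06|^2 * 1.62 = 4.2436 * 1.62 = 6.874632
Step 3: Sum = 33.71542
Step 4: ||f-g||_2 = (33.71542)^(1/2) = 5.806498


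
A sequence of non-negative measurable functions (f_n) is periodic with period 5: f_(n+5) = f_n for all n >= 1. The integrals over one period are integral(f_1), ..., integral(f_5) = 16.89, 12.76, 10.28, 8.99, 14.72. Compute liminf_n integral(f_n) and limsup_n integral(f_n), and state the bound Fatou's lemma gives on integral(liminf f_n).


The sequence (integral(f_n)) is periodic with period 5, repeating the values 16.89, 12.76, 10.28, 8.99, 14.72 indefinitely.
Step 1: For a periodic sequence, every tail (a_m, a_(m+1), ...) contains all 5 period values infinitely often.
Step 2: Hence inf of every tail = min of the period values = min(16.89, 12.76, 10.28, 8.99, 14.72) = 8.99.
        liminf_n integral(f_n) = sup over m of (inf of tail from m) = 8.99.
Step 3: Similarly sup of every tail = max of the period values = 16.89.
        limsup_n integral(f_n) = 16.89.
Step 4: Fatou's lemma: integral(liminf_n f_n) <= liminf_n integral(f_n) = 8.99.
        So the integral of the pointwise liminf is at most 8.99.


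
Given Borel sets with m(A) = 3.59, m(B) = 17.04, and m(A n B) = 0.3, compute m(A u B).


By inclusion-exclusion: m(A u B) = m(A) + m(B) - m(A n B)
= 3.59 + 17.04 - 0.3
= 20.33


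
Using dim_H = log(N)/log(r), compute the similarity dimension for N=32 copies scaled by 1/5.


For a self-similar set with N copies scaled by 1/r:
dim_H = log(N)/log(r) = log(32)/log(5)
= 3.465736/1.609438
= 2.153383


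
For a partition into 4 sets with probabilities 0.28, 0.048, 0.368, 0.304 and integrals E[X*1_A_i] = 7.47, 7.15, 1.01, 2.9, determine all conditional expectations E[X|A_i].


For each cell A_i: E[X|A_i] = E[X*1_A_i] / P(A_i)
Step 1: E[X|A_1] = 7.47 / 0.28 = 26.678571
Step 2: E[X|A_2] = 7.15 / 0.048 = 148.958333
Step 3: E[X|A_3] = 1.01 / 0.368 = 2.744565
Step 4: E[X|A_4] = 2.9 / 0.304 = 9.539474
Verification: E[X] = sum E[X*1_A_i] = 7.47 + 7.15 + 1.01 + 2.9 = 18.53


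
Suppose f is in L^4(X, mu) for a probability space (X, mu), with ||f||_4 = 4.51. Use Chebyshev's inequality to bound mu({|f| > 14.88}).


Chebyshev/Markov inequality: mu(|f| > eps) <= (||f||_p / eps)^p
Step 1: ||f||_4 / eps = 4.51 / 14.88 = 0.303091
Step 2: Raise to power p = 4:
  (0.303091)^4 = 0.008439
Step 3: Therefore mu(|f| > 14.88) <= 0.008439


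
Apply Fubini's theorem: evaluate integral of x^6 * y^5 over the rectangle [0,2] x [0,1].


By Fubini's theorem, the double integral factors as a product of single integrals:
Step 1: integral_0^2 x^6 dx = [x^7/7] from 0 to 2
     = 2^7/7 = 18.285714
Step 2: integral_0^1 y^5 dy = [y^6/6] from 0 to 1
     = 1^6/6 = 0.166667
Step 3: Double integral = 18.285714 * 0.166667 = 3.047619


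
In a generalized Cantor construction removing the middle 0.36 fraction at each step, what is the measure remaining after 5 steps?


Step 1: At each step, fraction remaining = 1 - 0.36 = 0.64
Step 2: After 5 steps, measure = (0.64)^5
Step 3: Computing the power step by step:
  After step 1: 0.64
  After step 2: 0.4096
  After step 3: 0.262144
  After step 4: 0.167772
  After step 5: 0.107374
Result = 0.107374


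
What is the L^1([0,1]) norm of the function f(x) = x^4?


Step 1: ||f||_1 = (integral_0^1 |x^4|^1 dx)^(1/1)
     = (integral_0^1 x^4 dx)^(1/1)
Step 2: integral_0^1 x^4 dx = [x^5/(5)] from 0 to 1 = 1^5/5
     = 1/5 = 0.2
Step 3: ||f||_1 = (0.2)^(1/1) = 0.2


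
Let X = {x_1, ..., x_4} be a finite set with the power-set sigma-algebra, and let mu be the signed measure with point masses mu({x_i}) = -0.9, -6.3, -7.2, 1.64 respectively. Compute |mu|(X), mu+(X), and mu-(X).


Step 1: Every measurable set is a union of atoms (the cells / points), so a Hahn decomposition is
  obtained by grouping atoms by sign: P = union of atoms with mu > 0, N = union of the remaining atoms.
  Atoms in P (indices): 4;  atoms in N (indices): 1, 2, 3
  Positive values: 1.64
  Negative values: -0.9, -6.3, -7.2
Step 2: mu+(X) = mu(P) = sum of positive atom values = 1.64
Step 3: mu-(X) = -mu(N) = sum of |negative atom values| = 14.4
Step 4: |mu|(X) = mu+(X) + mu-(X) = 1.64 + 14.4 = 16.04


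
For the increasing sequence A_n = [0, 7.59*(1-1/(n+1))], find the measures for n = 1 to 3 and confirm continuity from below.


By continuity of measure from below: if A_n increases to A, then m(A_n) -> m(A).
Here A = [0, 7.59], so m(A) = 7.59
Step 1: a_1 = 7.59*(1 - 1/2) = 3.795, m(A_1) = 3.795
Step 2: a_2 = 7.59*(1 - 1/3) = 5.06, m(A_2) = 5.06
Step 3: a_3 = 7.59*(1 - 1/4) = 5.6925, m(A_3) = 5.6925
Limit: m(A_n) -> m([0,7.59]) = 7.59


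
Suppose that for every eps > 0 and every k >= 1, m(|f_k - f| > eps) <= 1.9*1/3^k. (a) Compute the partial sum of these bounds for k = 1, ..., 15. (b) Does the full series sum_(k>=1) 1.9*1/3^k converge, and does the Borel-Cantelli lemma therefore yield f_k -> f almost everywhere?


Step 1: List the terms 1.9*1/3^k for k = 1 to 15:
  k=1: 0.633333
  k=2: 0.211111
  k=3: 0.07037
  k=4: 0.023457
  k=5: 0.007819
  k=6: 0.002606
  k=7: 8.687700e-04
  k=8: 2.895900e-04
  k=9: 9.653000e-05
  k=10: 3.217667e-05
  k=11: 1.072556e-05
  k=12: 3.575185e-06
  k=13: 1.191728e-06
  k=14: 3.972428e-07
  k=15: 1.324143e-07
Step 2: Partial sum = 0.633333 + 0.211111 + 0.07037 + 0.023457 + 0.007819 + 0.002606 + 8.687700e-04 + 2.895900e-04 + 9.653000e-05 + 3.217667e-05 + 1.072556e-05 + 3.575185e-06 + 1.191728e-06 + 3.972428e-07 + 1.324143e-07
     = 0.95
Step 3: The full series sum_(k>=1) 1.9*1/3^k converges (geometric series with ratio 1/3 < 1; a constant multiple of a convergent series converges).
Step 4: Fix eps > 0. Since sum_k m(|f_k - f| > eps) < infinity, the Borel-Cantelli lemma gives
        m(limsup_k {|f_k - f| > eps}) = 0, i.e. for a.e. x, |f_k(x) - f(x)| <= eps for all large k.
        Applying this with eps = 1/j for j = 1, 2, ... and intersecting the countably many full-measure sets,
        for a.e. x we get limsup_k |f_k(x) - f(x)| <= 1/j for every j, hence f_k -> f almost everywhere.
Conclusion: series converges; Borel-Cantelli yields f_k -> f a.e.


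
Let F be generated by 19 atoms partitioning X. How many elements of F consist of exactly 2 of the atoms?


Each element of F is a union of some subset of the 19 atoms.
Elements that are unions of exactly 2 atoms correspond to 2-element subsets of the 19 atoms.
Count = C(19, 2) = 19! / (2! * 17!) = 171.


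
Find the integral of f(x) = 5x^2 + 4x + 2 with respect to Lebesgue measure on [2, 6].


The Lebesgue integral of a Riemann-integrable function agrees with the Riemann integral.
Antiderivative F(x) = (5/3)x^3 + (4/2)x^2 + 2x
F(6) = (5/3)*6^3 + (4/2)*6^2 + 2*6
     = (5/3)*216 + (4/2)*36 + 2*6
     = 360 + 72 + 12
     = 444
F(2) = 25.333333
Integral = F(6) - F(2) = 444 - 25.333333 = 418.666667


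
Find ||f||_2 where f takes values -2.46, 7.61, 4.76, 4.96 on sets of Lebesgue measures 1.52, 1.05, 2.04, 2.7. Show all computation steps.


Step 1: Compute |f_i|^2 for each value:
  |-2.46|^2 = 6.0516
  |7.61|^2 = 57.9121
  |4.76|^2 = 22.6576
  |4.96|^2 = 24.6016
Step 2: Multiply by measures and sum:
  6.0516 * 1.52 = 9.198432
  57.9121 * 1.05 = 60.807705
  22.6576 * 2.04 = 46.221504
  24.6016 * 2.7 = 66.42432
Sum = 9.198432 + 60.807705 + 46.221504 + 66.42432 = 182.651961
Step 3: Take the p-th root:
||f||_2 = (182.651961)^(1/2) = 13.514879


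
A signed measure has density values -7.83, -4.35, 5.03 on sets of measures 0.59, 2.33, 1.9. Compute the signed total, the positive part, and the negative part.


Step 1: Compute signed measure on each set:
  Set 1: -7.83 * 0.59 = -4.6197
  Set 2: -4.35 * 2.33 = -10.1355
  Set 3: 5.03 * 1.9 = 9.557
Step 2: Total signed measure = (-4.6197) + (-10.1355) + (9.557)
     = -5.1982
Step 3: Positive part mu+(X) = sum of positive contributions = 9.557
Step 4: Negative part mu-(X) = |sum of negative contributions| = 14.7552


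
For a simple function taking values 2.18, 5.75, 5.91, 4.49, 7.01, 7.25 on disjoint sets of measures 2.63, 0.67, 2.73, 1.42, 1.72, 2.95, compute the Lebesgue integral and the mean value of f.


Step 1: Integral = sum(value_i * measure_i)
= 2.18*2.63 + 5.75*0.67 + 5.91*2.73 + 4.49*1.42 + 7.01*1.72 + 7.25*2.95
= 5.7334 + 3.8525 + 16.1343 + 6.3758 + 12.0572 + 21.3875
= 65.5407
Step 2: Total measure of domain = 2.63 + 0.67 + 2.73 + 1.42 + 1.72 + 2.95 = 12.12
Step 3: Average value = 65.5407 / 12.12 = 5.407649


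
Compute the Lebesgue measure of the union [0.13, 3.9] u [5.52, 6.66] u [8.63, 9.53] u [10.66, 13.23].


For pairwise disjoint intervals, m(union) = sum of lengths.
= (3.9 - 0.13) + (6.66 - 5.52) + (9.53 - 8.63) + (13.23 - 10.66)
= 3.77 + 1.14 + 0.9 + 2.57
= 8.38


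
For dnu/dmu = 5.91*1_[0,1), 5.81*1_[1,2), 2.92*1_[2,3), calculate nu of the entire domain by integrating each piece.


Integrate each piece of the Radon-Nikodym derivative:
Step 1: integral_0^1 5.91 dx = 5.91*(1-0) = 5.91*1 = 5.91
Step 2: integral_1^2 5.81 dx = 5.81*(2-1) = 5.81*1 = 5.81
Step 3: integral_2^3 2.92 dx = 2.92*(3-2) = 2.92*1 = 2.92
Total: 5.91 + 5.81 + 2.92 = 14.64


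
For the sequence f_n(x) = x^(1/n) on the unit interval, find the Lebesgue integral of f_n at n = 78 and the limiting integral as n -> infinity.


At n = 78: f_78(x) = x^(1/78).
Step 1: integral(x^(1/78), 0, 1) = [x^(1/78+1) / (1/78+1)] from 0 to 1
     = 1 / (1/78 + 1) = 1 / ((78+1)/78) = 78/(78+1)
     = 78/79 = 0.987342
Step 2: As n -> infinity, f_n(x) = x^(1/n) -> 1 for x in (0,1], and f_n is increasing in n.
By MCT, lim_n integral(f_n) = integral(lim_n f_n) = integral(1, 0, 1) = 1.
Step 3: Verify convergence: 78/79 = 0.987342 -> 1


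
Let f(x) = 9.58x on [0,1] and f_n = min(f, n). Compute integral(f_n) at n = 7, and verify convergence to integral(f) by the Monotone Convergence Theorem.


f(x) = 9.58x on [0,1]; f_n(x) = min(9.58x, n). At n = 7:
Step 1: f(x) reaches 7 at x = 7/9.58 = 0.730689
Step 2: integral(f_7) = integral(9.58x, 0, 0.730689) + integral(7, 0.730689, 1)
       = 9.58*0.730689^2/2 + 7*(1 - 0.730689)
       = 2.557411 + 1.885177
       = 4.442589
Step 3: As n -> infinity, f_n increases to f, so by MCT integral(f_n) -> integral(f) = 9.58/2 = 4.79.
Convergence: integral(f_7) = 4.442589 -> 4.79 as n -> infinity


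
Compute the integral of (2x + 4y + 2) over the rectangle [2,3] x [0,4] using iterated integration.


By Fubini, integrate in x first, then y.
Step 1: Fix y, integrate over x in [2,3]:
  integral(2x + 4y + 2, x=2..3)
  = 2*(3^2 - 2^2)/2 + (4y + 2)*(3 - 2)
  = 5 + (4y + 2)*1
  = 5 + 4y + 2
  = 7 + 4y
Step 2: Integrate over y in [0,4]:
  integral(7 + 4y, y=0..4)
  = 7*4 + 4*(4^2 - 0^2)/2
  = 28 + 32
  = 60


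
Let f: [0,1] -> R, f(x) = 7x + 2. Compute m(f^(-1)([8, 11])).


f^(-1)([8, 11]) = {x : 8 <= 7x + 2 <= 11}
Solving: (8 - 2)/7 <= x <= (11 - 2)/7
= [0.857143, 1.285714]
Intersecting with [0,1]: [0.857143, 1]
Measure = 1 - 0.857143 = 0.142857


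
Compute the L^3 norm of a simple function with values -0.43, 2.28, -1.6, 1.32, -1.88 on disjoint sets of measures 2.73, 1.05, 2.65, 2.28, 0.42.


Step 1: Compute |f_i|^3 for each value:
  |-0.43|^3 = 0.079507
  |2.28|^3 = 11.852352
  |-1.6|^3 = 4.096
  |1.32|^3 = 2.299968
  |-1.88|^3 = 6.644672
Step 2: Multiply by measures and sum:
  0.079507 * 2.73 = 0.217054
  11.852352 * 1.05 = 12.44497
  4.096 * 2.65 = 10.8544
  2.299968 * 2.28 = 5.243927
  6.644672 * 0.42 = 2.790762
Sum = 0.217054 + 12.44497 + 10.8544 + 5.243927 + 2.790762 = 31.551113
Step 3: Take the p-th root:
||f||_3 = (31.551113)^(1/3) = 3.159887


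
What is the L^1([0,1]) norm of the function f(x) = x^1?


Step 1: ||f||_1 = (integral_0^1 |x^1|^1 dx)^(1/1)
     = (integral_0^1 x^1 dx)^(1/1)
Step 2: integral_0^1 x^1 dx = [x^2/(2)] from 0 to 1 = 1^2/2
     = 1/2 = 0.5
Step 3: ||f||_1 = (0.5)^(1/1) = 0.5


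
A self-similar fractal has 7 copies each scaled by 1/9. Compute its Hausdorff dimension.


For a self-similar set with N copies scaled by 1/r:
dim_H = log(N)/log(r) = log(7)/log(9)
= 1.94591/2.197225
= 0.885622


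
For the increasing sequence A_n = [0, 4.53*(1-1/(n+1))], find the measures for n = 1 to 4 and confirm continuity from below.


By continuity of measure from below: if A_n increases to A, then m(A_n) -> m(A).
Here A = [0, 4.53], so m(A) = 4.53
Step 1: a_1 = 4.53*(1 - 1/2) = 2.265, m(A_1) = 2.265
Step 2: a_2 = 4.53*(1 - 1/3) = 3.02, m(A_2) = 3.02
Step 3: a_3 = 4.53*(1 - 1/4) = 3.3975, m(A_3) = 3.3975
Step 4: a_4 = 4.53*(1 - 1/5) = 3.624, m(A_4) = 3.624
Limit: m(A_n) -> m([0,4.53]) = 4.53


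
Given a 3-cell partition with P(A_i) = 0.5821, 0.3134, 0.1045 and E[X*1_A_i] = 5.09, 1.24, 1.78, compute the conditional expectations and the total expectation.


For each cell A_i: E[X|A_i] = E[X*1_A_i] / P(A_i)
Step 1: E[X|A_1] = 5.09 / 0.5821 = 8.744202
Step 2: E[X|A_2] = 1.24 / 0.3134 = 3.956605
Step 3: E[X|A_3] = 1.78 / 0.1045 = 17.033493
Verification: E[X] = sum E[X*1_A_i] = 5.09 + 1.24 + 1.78 = 8.11


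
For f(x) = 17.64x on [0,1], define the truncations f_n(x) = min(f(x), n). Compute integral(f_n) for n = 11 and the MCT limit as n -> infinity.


f(x) = 17.64x on [0,1]; f_n(x) = min(17.64x, n). At n = 11:
Step 1: f(x) reaches 11 at x = 11/17.64 = 0.623583
Step 2: integral(f_11) = integral(17.64x, 0, 0.623583) + integral(11, 0.623583, 1)
       = 17.64*0.623583^2/2 + 11*(1 - 0.623583)
       = 3.429705 + 4.14059
       = 7.570295
Step 3: As n -> infinity, f_n increases to f, so by MCT integral(f_n) -> integral(f) = 17.64/2 = 8.82.
Convergence: integral(f_11) = 7.570295 -> 8.82 as n -> infinity


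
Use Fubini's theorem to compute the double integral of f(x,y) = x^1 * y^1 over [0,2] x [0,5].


By Fubini's theorem, the double integral factors as a product of single integrals:
Step 1: integral_0^2 x^1 dx = [x^2/2] from 0 to 2
     = 2^2/2 = 2
Step 2: integral_0^5 y^1 dy = [y^2/2] from 0 to 5
     = 5^2/2 = 12.5
Step 3: Double integral = 2 * 12.5 = 25


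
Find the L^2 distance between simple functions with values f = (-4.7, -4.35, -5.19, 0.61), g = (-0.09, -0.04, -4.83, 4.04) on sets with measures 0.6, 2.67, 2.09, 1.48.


Step 1: Compute differences f_i - g_i:
  -4.7 - -0.09 = -4.61
  -4.35 - -0.04 = -4.31
  -5.19 - -4.83 = -0.36
  0.61 - 4.04 = -3.43
Step 2: Compute |diff|^2 * measure for each set:
  |-4.61|^2 * 0.6 = 21.2521 * 0.6 = 12.75126
  |-4.31|^2 * 2.67 = 18.5761 * 2.67 = 49.598187
  |-0.36|^2 * 2.09 = 0.1296 * 2.09 = 0.270864
  |-3.43|^2 * 1.48 = 11.7649 * 1.48 = 17.412052
Step 3: Sum = 80.032363
Step 4: ||f-g||_2 = (80.032363)^(1/2) = 8.946081


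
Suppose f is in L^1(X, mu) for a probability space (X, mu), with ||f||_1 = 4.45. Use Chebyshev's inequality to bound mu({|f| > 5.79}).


Chebyshev/Markov inequality: mu(|f| > eps) <= (||f||_p / eps)^p
Step 1: ||f||_1 / eps = 4.45 / 5.79 = 0.768566
Step 2: Raise to power p = 1:
  (0.768566)^1 = 0.768566
Step 3: Therefore mu(|f| > 5.79) <= 0.768566


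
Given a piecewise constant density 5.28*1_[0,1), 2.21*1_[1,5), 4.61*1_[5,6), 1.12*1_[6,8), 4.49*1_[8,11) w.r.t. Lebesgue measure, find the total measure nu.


Integrate each piece of the Radon-Nikodym derivative:
Step 1: integral_0^1 5.28 dx = 5.28*(1-0) = 5.28*1 = 5.28
Step 2: integral_1^5 2.21 dx = 2.21*(5-1) = 2.21*4 = 8.84
Step 3: integral_5^6 4.61 dx = 4.61*(6-5) = 4.61*1 = 4.61
Step 4: integral_6^8 1.12 dx = 1.12*(8-6) = 1.12*2 = 2.24
Step 5: integral_8^11 4.49 dx = 4.49*(11-8) = 4.49*3 = 13.47
Total: 5.28 + 8.84 + 4.61 + 2.24 + 13.47 = 34.44


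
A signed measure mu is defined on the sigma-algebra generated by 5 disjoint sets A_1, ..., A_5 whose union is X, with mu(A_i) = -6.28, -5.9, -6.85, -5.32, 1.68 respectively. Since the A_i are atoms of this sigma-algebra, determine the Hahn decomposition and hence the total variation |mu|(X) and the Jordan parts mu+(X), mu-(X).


Step 1: Every measurable set is a union of atoms (the cells / points), so a Hahn decomposition is
  obtained by grouping atoms by sign: P = union of atoms with mu > 0, N = union of the remaining atoms.
  Atoms in P (indices): 5;  atoms in N (indices): 1, 2, 3, 4
  Positive values: 1.68
  Negative values: -6.28, -5.9, -6.85, -5.32
Step 2: mu+(X) = mu(P) = sum of positive atom values = 1.68
Step 3: mu-(X) = -mu(N) = sum of |negative atom values| = 24.35
Step 4: |mu|(X) = mu+(X) + mu-(X) = 1.68 + 24.35 = 26.03


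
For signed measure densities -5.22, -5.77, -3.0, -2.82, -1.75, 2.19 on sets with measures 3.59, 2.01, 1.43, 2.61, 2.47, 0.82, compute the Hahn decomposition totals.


Step 1: Compute signed measure on each set:
  Set 1: -5.22 * 3.59 = -18.7398
  Set 2: -5.77 * 2.01 = -11.5977
  Set 3: -3.0 * 1.43 = -4.29
  Set 4: -2.82 * 2.61 = -7.3602
  Set 5: -1.75 * 2.47 = -4.3225
  Set 6: 2.19 * 0.82 = 1.7958
Step 2: Total signed measure = (-18.7398) + (-11.5977) + (-4.29) + (-7.3602) + (-4.3225) + (1.7958)
     = -44.5144
Step 3: Positive part mu+(X) = sum of positive contributions = 1.7958
Step 4: Negative part mu-(X) = |sum of negative contributions| = 46.3102


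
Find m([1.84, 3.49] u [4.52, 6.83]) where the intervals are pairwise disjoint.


For pairwise disjoint intervals, m(union) = sum of lengths.
= (3.49 - 1.84) + (6.83 - 4.52)
= 1.65 + 2.31
= 3.96


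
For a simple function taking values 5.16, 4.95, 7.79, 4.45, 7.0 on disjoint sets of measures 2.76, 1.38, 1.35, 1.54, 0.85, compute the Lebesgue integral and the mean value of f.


Step 1: Integral = sum(value_i * measure_i)
= 5.16*2.76 + 4.95*1.38 + 7.79*1.35 + 4.45*1.54 + 7.0*0.85
= 14.2416 + 6.831 + 10.5165 + 6.853 + 5.95
= 44.3921
Step 2: Total measure of domain = 2.76 + 1.38 + 1.35 + 1.54 + 0.85 = 7.88
Step 3: Average value = 44.3921 / 7.88 = 5.633515


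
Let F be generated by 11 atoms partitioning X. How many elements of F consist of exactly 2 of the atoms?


Each element of F is a union of some subset of the 11 atoms.
Elements that are unions of exactly 2 atoms correspond to 2-element subsets of the 11 atoms.
Count = C(11, 2) = 11! / (2! * 9!) = 55.


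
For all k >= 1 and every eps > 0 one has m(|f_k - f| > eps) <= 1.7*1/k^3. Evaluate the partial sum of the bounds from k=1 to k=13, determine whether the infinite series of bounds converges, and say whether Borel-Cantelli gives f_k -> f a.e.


Step 1: List the terms 1.7*1/k^3 for k = 1 to 13:
  k=1: 1.7
  k=2: 0.2125
  k=3: 0.062963
  k=4: 0.026562
  k=5: 0.0136
  k=6: 0.00787
  k=7: 0.004956
  k=8: 0.00332
  k=9: 0.002332
  k=10: 0.0017
  k=11: 0.001277
  k=12: 9.837963e-04
  k=13: 7.737824e-04
Step 2: Partial sum = 1.7 + 0.2125 + 0.062963 + 0.026562 + 0.0136 + 0.00787 + 0.004956 + 0.00332 + 0.002332 + 0.0017 + 0.001277 + 9.837963e-04 + 7.737824e-04
     = 2.038839
Step 3: The full series sum_(k>=1) 1.7*1/k^3 converges (p-series with p = 3 > 1; a constant multiple of a convergent series converges).
Step 4: Fix eps > 0. Since sum_k m(|f_k - f| > eps) < infinity, the Borel-Cantelli lemma gives
        m(limsup_k {|f_k - f| > eps}) = 0, i.e. for a.e. x, |f_k(x) - f(x)| <= eps for all large k.
        Applying this with eps = 1/j for j = 1, 2, ... and intersecting the countably many full-measure sets,
        for a.e. x we get limsup_k |f_k(x) - f(x)| <= 1/j for every j, hence f_k -> f almost everywhere.
Conclusion: series converges; Borel-Cantelli yields f_k -> f a.e.


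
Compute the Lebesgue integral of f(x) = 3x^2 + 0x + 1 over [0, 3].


The Lebesgue integral of a Riemann-integrable function agrees with the Riemann integral.
Antiderivative F(x) = (3/3)x^3 + (0/2)x^2 + 1x
F(3) = (3/3)*3^3 + (0/2)*3^2 + 1*3
     = (3/3)*27 + (0/2)*9 + 1*3
     = 27 + 0.0 + 3
     = 30
F(0) = 0.0
Integral = F(3) - F(0) = 30 - 0.0 = 30


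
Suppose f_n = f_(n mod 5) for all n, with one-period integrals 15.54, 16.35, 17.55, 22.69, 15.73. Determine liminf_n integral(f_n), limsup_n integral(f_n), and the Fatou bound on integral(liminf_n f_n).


The sequence (integral(f_n)) is periodic with period 5, repeating the values 15.54, 16.35, 17.55, 22.69, 15.73 indefinitely.
Step 1: For a periodic sequence, every tail (a_m, a_(m+1), ...) contains all 5 period values infinitely often.
Step 2: Hence inf of every tail = min of the period values = min(15.54, 16.35, 17.55, 22.69, 15.73) = 15.54.
        liminf_n integral(f_n) = sup over m of (inf of tail from m) = 15.54.
Step 3: Similarly sup of every tail = max of the period values = 22.69.
        limsup_n integral(f_n) = 22.69.
Step 4: Fatou's lemma: integral(liminf_n f_n) <= liminf_n integral(f_n) = 15.54.
        So the integral of the pointwise liminf is at most 15.54.


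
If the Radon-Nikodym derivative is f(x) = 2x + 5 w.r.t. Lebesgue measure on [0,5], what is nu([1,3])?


nu(A) = integral_A (dnu/dmu) dmu = integral_1^3 (2x + 5) dx
Step 1: Antiderivative F(x) = (2/2)x^2 + 5x
Step 2: F(3) = (2/2)*3^2 + 5*3 = 9 + 15 = 24
Step 3: F(1) = (2/2)*1^2 + 5*1 = 1 + 5 = 6
Step 4: nu([1,3]) = F(3) - F(1) = 24 - 6 = 18


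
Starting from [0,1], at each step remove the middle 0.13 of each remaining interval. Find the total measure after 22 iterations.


Step 1: At each step, fraction remaining = 1 - 0.13 = 0.87
Step 2: After 22 steps, measure = (0.87)^22
Result = 0.046711


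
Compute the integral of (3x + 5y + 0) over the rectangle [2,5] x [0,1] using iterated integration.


By Fubini, integrate in x first, then y.
Step 1: Fix y, integrate over x in [2,5]:
  integral(3x + 5y + 0, x=2..5)
  = 3*(5^2 - 2^2)/2 + (5y + 0)*(5 - 2)
  = 31.5 + (5y + 0)*3
  = 31.5 + 15y + 0
  = 31.5 + 15y
Step 2: Integrate over y in [0,1]:
  integral(31.5 + 15y, y=0..1)
  = 31.5*1 + 15*(1^2 - 0^2)/2
  = 31.5 + 7.5
  = 39


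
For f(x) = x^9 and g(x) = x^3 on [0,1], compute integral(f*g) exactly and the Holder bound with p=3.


Step 1: Exact integral of f*g = integral(x^12, 0, 1) = 1/13
     = 0.076923
Step 2: Holder bound with p=3, q=1.5:
  ||f||_p = (integral x^27 dx)^(1/3) = (1/28)^(1/3) = 0.329317
  ||g||_q = (integral x^4.5 dx)^(1/1.5) = (1/5.5)^(1/1.5) = 0.320941
Step 3: Holder bound = ||f||_p * ||g||_q = 0.329317 * 0.320941 = 0.105691
Verification: 0.076923 <= 0.105691 (Holder holds)


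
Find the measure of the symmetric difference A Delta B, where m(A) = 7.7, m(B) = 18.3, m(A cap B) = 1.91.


m(A Delta B) = m(A) + m(B) - 2*m(A n B)
= 7.7 + 18.3 - 2*1.91
= 7.7 + 18.3 - 3.82
= 22.18


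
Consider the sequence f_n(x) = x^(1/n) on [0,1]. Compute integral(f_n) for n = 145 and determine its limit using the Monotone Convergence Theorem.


At n = 145: f_145(x) = x^(1/145).
Step 1: integral(x^(1/145), 0, 1) = [x^(1/145+1) / (1/145+1)] from 0 to 1
     = 1 / (1/145 + 1) = 1 / ((145+1)/145) = 145/(145+1)
     = 145/146 = 0.993151
Step 2: As n -> infinity, f_n(x) = x^(1/n) -> 1 for x in (0,1], and f_n is increasing in n.
By MCT, lim_n integral(f_n) = integral(lim_n f_n) = integral(1, 0, 1) = 1.
Step 3: Verify convergence: 145/146 = 0.993151 -> 1


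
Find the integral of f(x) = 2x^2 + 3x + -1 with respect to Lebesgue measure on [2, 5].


The Lebesgue integral of a Riemann-integrable function agrees with the Riemann integral.
Antiderivative F(x) = (2/3)x^3 + (3/2)x^2 + -1x
F(5) = (2/3)*5^3 + (3/2)*5^2 + -1*5
     = (2/3)*125 + (3/2)*25 + -1*5
     = 83.333333 + 37.5 + -5
     = 115.833333
F(2) = 9.333333
Integral = F(5) - F(2) = 115.833333 - 9.333333 = 106.5


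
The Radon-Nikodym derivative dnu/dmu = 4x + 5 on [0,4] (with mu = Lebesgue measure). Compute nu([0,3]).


nu(A) = integral_A (dnu/dmu) dmu = integral_0^3 (4x + 5) dx
Step 1: Antiderivative F(x) = (4/2)x^2 + 5x
Step 2: F(3) = (4/2)*3^2 + 5*3 = 18 + 15 = 33
Step 3: F(0) = (4/2)*0^2 + 5*0 = 0.0 + 0 = 0.0
Step 4: nu([0,3]) = F(3) - F(0) = 33 - 0.0 = 33


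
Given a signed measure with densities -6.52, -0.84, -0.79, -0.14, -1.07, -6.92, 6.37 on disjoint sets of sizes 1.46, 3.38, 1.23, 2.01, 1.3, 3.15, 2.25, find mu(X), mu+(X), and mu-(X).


Step 1: Compute signed measure on each set:
  Set 1: -6.52 * 1.46 = -9.5192
  Set 2: -0.84 * 3.38 = -2.8392
  Set 3: -0.79 * 1.23 = -0.9717
  Set 4: -0.14 * 2.01 = -0.2814
  Set 5: -1.07 * 1.3 = -1.391
  Set 6: -6.92 * 3.15 = -21.798
  Set 7: 6.37 * 2.25 = 14.3325
Step 2: Total signed measure = (-9.5192) + (-2.8392) + (-0.9717) + (-0.2814) + (-1.391) + (-21.798) + (14.3325)
     = -22.468
Step 3: Positive part mu+(X) = sum of positive contributions = 14.3325
Step 4: Negative part mu-(X) = |sum of negative contributions| = 36.8005


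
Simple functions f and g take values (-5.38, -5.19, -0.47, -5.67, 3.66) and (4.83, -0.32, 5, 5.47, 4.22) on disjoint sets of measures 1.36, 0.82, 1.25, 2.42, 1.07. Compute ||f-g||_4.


Step 1: Compute differences f_i - g_i:
  -5.38 - 4.83 = -10.21
  -5.19 - -0.32 = -4.87
  -0.47 - 5 = -5.47
  -5.67 - 5.47 = -11.14
  3.66 - 4.22 = -0.56
Step 2: Compute |diff|^4 * measure for each set:
  |-10.21|^4 * 1.36 = 10866.832385 * 1.36 = 14778.892043
  |-4.87|^4 * 0.82 = 562.491346 * 0.82 = 461.242903
  |-5.47|^4 * 1.25 = 895.260257 * 1.25 = 1119.075321
  |-11.14|^4 * 2.42 = 15400.71072 * 2.42 = 37269.719943
  |-0.56|^4 * 1.07 = 0.098345 * 1.07 = 0.105229
Step 3: Sum = 53629.03544
Step 4: ||f-g||_4 = (53629.03544)^(1/4) = 15.217734


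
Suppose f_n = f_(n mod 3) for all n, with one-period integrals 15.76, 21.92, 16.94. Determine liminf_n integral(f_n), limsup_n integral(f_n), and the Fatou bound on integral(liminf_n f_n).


The sequence (integral(f_n)) is periodic with period 3, repeating the values 15.76, 21.92, 16.94 indefinitely.
Step 1: For a periodic sequence, every tail (a_m, a_(m+1), ...) contains all 3 period values infinitely often.
Step 2: Hence inf of every tail = min of the period values = min(15.76, 21.92, 16.94) = 15.76.
        liminf_n integral(f_n) = sup over m of (inf of tail from m) = 15.76.
Step 3: Similarly sup of every tail = max of the period values = 21.92.
        limsup_n integral(f_n) = 21.92.
Step 4: Fatou's lemma: integral(liminf_n f_n) <= liminf_n integral(f_n) = 15.76.
        So the integral of the pointwise liminf is at most 15.76.


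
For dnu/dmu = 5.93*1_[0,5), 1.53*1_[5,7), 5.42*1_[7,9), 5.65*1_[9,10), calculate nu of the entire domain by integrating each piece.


Integrate each piece of the Radon-Nikodym derivative:
Step 1: integral_0^5 5.93 dx = 5.93*(5-0) = 5.93*5 = 29.65
Step 2: integral_5^7 1.53 dx = 1.53*(7-5) = 1.53*2 = 3.06
Step 3: integral_7^9 5.42 dx = 5.42*(9-7) = 5.42*2 = 10.84
Step 4: integral_9^10 5.65 dx = 5.65*(10-9) = 5.65*1 = 5.65
Total: 29.65 + 3.06 + 10.84 + 5.65 = 49.2


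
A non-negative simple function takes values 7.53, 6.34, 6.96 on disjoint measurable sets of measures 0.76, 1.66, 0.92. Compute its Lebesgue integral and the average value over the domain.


Step 1: Integral = sum(value_i * measure_i)
= 7.53*0.76 + 6.34*1.66 + 6.96*0.92
= 5.7228 + 10.5244 + 6.4032
= 22.6504
Step 2: Total measure of domain = 0.76 + 1.66 + 0.92 = 3.34
Step 3: Average value = 22.6504 / 3.34 = 6.781557


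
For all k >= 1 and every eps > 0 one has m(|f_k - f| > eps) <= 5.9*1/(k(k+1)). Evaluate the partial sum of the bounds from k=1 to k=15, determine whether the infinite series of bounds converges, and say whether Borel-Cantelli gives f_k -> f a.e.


Step 1: List the terms 5.9*1/(k(k+1)) for k = 1 to 15:
  k=1: 2.95
  k=2: 0.983333
  k=3: 0.491667
  k=4: 0.295
  k=5: 0.196667
  k=6: 0.140476
  k=7: 0.105357
  k=8: 0.081944
  k=9: 0.065556
  k=10: 0.053636
  k=11: 0.044697
  k=12: 0.037821
  k=13: 0.032418
  k=14: 0.028095
  k=15: 0.024583
Step 2: Partial sum = 2.95 + 0.983333 + 0.491667 + 0.295 + 0.196667 + 0.140476 + 0.105357 + 0.081944 + 0.065556 + 0.053636 + 0.044697 + 0.037821 + 0.032418 + 0.028095 + 0.024583
     = 5.53125
Step 3: The full series sum_(k>=1) 5.9*1/(k(k+1)) converges (telescoping series sum 1/(k(k+1)) = 1; a constant multiple of a convergent series converges).
Step 4: Fix eps > 0. Since sum_k m(|f_k - f| > eps) < infinity, the Borel-Cantelli lemma gives
        m(limsup_k {|f_k - f| > eps}) = 0, i.e. for a.e. x, |f_k(x) - f(x)| <= eps for all large k.
        Applying this with eps = 1/j for j = 1, 2, ... and intersecting the countably many full-measure sets,
        for a.e. x we get limsup_k |f_k(x) - f(x)| <= 1/j for every j, hence f_k -> f almost everywhere.
Conclusion: series converges; Borel-Cantelli yields f_k -> f a.e.
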